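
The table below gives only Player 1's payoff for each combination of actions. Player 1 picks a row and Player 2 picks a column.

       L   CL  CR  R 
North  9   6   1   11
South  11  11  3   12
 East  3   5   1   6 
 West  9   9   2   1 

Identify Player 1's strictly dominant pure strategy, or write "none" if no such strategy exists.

South vs North: L: 11>9, CL: 11>6, CR: 3>1, R: 12>11.
South vs East: L: 11>3, CL: 11>5, CR: 3>1, R: 12>6.
South vs West: L: 11>9, CL: 11>9, CR: 3>2, R: 12>1.
South strictly beats every other strategy against every opponent action, so it is strictly dominant.

South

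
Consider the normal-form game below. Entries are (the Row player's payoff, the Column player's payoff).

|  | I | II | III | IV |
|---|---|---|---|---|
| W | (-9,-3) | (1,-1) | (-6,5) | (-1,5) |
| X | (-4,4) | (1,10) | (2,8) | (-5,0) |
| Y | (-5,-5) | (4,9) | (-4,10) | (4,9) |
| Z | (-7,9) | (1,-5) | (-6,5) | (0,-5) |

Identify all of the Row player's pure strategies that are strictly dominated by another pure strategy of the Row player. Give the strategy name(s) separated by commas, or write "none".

W is strictly dominated by Y (I: -5>-9, II: 4>1, III: -4>-6, IV: 4>-1).
X is not dominated — it holds its own against W at I (-4>-9); Y at I (-4>-5); Z at I (-4>-7).
Y is not dominated — it holds its own against W at I (-5>-9); X at II (4>1); Z at I (-5>-7).
Z is strictly dominated by Y (I: -5>-7, II: 4>1, III: -4>-6, IV: 4>0).

W, Z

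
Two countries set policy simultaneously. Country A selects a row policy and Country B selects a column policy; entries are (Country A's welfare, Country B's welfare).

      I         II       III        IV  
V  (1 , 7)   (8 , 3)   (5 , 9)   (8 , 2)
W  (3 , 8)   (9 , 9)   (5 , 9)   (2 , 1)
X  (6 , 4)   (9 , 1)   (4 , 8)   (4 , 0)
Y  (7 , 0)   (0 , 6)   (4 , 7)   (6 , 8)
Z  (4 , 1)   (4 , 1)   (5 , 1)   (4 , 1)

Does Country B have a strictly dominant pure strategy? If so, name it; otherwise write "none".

none

I fails to dominate II at W (8<9).
II fails to dominate I at V (3<7).
III fails to dominate I at Z (1=1).
IV fails to dominate I at V (2<7).
No single strategy dominates all the others.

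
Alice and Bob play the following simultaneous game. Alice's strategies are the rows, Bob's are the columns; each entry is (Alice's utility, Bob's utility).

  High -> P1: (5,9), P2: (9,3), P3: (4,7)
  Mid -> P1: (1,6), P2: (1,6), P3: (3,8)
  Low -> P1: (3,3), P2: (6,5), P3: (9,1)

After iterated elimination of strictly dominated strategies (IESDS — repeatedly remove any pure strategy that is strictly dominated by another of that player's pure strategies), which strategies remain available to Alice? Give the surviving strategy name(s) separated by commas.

High

Alice's strategy Mid is strictly dominated by High (P1: 5>1, P2: 9>1, P3: 4>3) and is removed.
Bob's strategy P3 is strictly dominated by P1 (High: 9>7, Low: 3>1) and is removed.
Alice's strategy Low is strictly dominated by High (P1: 5>3, P2: 9>6) and is removed.
Column P2 is eliminated: P1 beats it against every remaining row (High: 9>3).
Among the remaining strategies, none is strictly dominated by another pure strategy of the same player, so the elimination stops.
Surviving strategies — Alice: {High}; Bob: {P1}.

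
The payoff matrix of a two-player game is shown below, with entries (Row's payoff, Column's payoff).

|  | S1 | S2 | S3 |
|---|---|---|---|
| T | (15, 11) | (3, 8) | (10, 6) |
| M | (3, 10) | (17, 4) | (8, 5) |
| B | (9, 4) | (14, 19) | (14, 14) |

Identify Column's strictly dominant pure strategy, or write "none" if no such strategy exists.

none

S1 fails to dominate S2 at B (4<19).
S2 fails to dominate S1 at T (8<11).
S3 fails to dominate S1 at T (6<11).
No single strategy dominates all the others.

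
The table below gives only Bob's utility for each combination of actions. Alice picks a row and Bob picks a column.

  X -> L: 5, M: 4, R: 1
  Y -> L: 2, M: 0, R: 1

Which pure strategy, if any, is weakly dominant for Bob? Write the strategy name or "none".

L vs M: X: 5>4, Y: 2>0.
L vs R: X: 5>1, Y: 2>1.
L is at least as good as every other strategy against every opponent action, so it is weakly dominant.

L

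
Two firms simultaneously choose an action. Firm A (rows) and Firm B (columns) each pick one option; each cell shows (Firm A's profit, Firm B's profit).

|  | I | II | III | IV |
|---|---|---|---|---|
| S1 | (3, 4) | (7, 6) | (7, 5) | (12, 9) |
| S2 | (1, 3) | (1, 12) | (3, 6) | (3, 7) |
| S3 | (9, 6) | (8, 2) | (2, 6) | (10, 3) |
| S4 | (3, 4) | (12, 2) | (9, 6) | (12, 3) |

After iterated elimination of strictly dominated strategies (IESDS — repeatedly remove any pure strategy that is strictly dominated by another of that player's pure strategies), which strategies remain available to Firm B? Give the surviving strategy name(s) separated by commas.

I, III, IV

For Firm A, S1 strictly dominates S2 on the remaining columns (I: 3>1, II: 7>1, III: 7>3, IV: 12>3); eliminate S2.
For Firm B, IV strictly dominates II on the remaining rows (S1: 9>6, S3: 3>2, S4: 3>2); eliminate II.
Among the remaining strategies, none is strictly dominated by another pure strategy of the same player, so the elimination stops.
Surviving strategies — Firm A: {S1, S3, S4}; Firm B: {I, III, IV}.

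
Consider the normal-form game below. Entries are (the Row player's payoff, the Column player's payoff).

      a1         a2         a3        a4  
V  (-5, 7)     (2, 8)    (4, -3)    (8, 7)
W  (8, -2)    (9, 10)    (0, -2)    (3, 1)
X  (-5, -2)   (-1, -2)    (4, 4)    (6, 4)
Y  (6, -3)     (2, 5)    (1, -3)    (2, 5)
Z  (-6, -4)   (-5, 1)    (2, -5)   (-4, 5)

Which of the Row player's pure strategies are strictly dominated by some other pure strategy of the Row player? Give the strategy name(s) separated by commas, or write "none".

Z

V: no other strategy beats it everywhere (W at a3 (4>0); X at a1 (-5=-5); Y at a2 (2=2); Z at a1 (-5>-6)).
Nothing dominates W: V at a1 (8>-5); X at a1 (8>-5); Y at a1 (8>6); Z at a1 (8>-6).
X: no other strategy beats it everywhere (V at a1 (-5=-5); W at a3 (4>0); Y at a3 (4>1); Z at a1 (-5>-6)).
Y is not dominated — it holds its own against V at a1 (6>-5); W at a3 (1>0); X at a1 (6>-5); Z at a1 (6>-6).
Z is strictly dominated by V (a1: -5>-6, a2: 2>-5, a3: 4>2, a4: 8>-4).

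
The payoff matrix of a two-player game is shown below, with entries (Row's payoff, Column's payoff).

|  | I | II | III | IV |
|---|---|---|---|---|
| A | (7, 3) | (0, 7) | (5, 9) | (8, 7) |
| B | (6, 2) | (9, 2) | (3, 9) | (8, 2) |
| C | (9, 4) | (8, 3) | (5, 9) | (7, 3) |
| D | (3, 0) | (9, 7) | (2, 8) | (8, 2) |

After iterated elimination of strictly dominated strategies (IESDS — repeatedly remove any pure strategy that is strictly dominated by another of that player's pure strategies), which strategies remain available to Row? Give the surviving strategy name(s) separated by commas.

For Column, III strictly dominates I on the remaining rows (A: 9>3, B: 9>2, C: 9>4, D: 8>0); eliminate I.
Column II is eliminated: III beats it against every remaining row (A: 9>7, B: 9>2, C: 9>3, D: 8>7).
Column IV is eliminated: III beats it against every remaining row (A: 9>7, B: 9>2, C: 9>3, D: 8>2).
For Row, A strictly dominates B on the remaining columns (III: 5>3); eliminate B.
For Row, A strictly dominates D on the remaining columns (III: 5>2); eliminate D.
Among the remaining strategies, none is strictly dominated by another pure strategy of the same player, so the elimination stops.
Surviving strategies — Row: {A, C}; Column: {III}.

A, C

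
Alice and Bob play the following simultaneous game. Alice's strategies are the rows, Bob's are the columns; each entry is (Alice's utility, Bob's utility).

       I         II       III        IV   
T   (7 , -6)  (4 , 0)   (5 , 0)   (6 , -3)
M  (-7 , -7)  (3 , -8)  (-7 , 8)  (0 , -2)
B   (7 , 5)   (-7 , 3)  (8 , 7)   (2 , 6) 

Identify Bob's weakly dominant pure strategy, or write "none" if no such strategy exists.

III

III vs I: T: 0>-6, M: 8>-7, B: 7>5.
III vs II: T: 0=0, M: 8>-8, B: 7>3.
III vs IV: T: 0>-3, M: 8>-2, B: 7>6.
III is at least as good as every other strategy against every opponent action, so it is weakly dominant.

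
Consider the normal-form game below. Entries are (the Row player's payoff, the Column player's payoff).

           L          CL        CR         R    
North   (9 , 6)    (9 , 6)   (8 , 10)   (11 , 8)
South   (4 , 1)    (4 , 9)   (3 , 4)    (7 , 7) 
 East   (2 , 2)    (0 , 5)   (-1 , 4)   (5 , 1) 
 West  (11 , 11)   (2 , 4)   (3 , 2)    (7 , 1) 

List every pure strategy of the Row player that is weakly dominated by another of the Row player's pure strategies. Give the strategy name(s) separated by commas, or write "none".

South, East

North is not dominated — it holds its own against South at L (9>4); East at L (9>2); West at CL (9>2).
North weakly dominates South — L: 9>4, CL: 9>4, CR: 8>3, R: 11>7.
East: dominated, since North does at least as well everywhere (L: 9>2, CL: 9>0, CR: 8>-1, R: 11>5).
West is not dominated — it holds its own against North at L (11>9); South at L (11>4); East at L (11>2).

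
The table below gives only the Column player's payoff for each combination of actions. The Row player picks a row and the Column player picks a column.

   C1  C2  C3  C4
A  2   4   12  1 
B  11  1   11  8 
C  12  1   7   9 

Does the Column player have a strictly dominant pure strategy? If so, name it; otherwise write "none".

none

C1 fails to dominate C2 at A (2<4).
C2 fails to dominate C1 at B (1<11).
C3 fails to dominate C1 at B (11=11).
C4 fails to dominate C1 at A (1<2).
No single strategy dominates all the others.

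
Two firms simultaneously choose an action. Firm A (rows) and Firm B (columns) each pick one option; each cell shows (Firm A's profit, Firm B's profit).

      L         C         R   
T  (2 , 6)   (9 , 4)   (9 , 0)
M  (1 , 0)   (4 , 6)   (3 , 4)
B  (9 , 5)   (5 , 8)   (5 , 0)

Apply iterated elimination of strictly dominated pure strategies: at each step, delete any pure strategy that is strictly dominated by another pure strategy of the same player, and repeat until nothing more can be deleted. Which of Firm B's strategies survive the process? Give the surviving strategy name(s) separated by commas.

L, C

For Firm A, T strictly dominates M on the remaining columns (L: 2>1, C: 9>4, R: 9>3); eliminate M.
For Firm B, L strictly dominates R on the remaining rows (T: 6>0, B: 5>0); eliminate R.
Among the remaining strategies, none is strictly dominated by another pure strategy of the same player, so the elimination stops.
Surviving strategies — Firm A: {T, B}; Firm B: {L, C}.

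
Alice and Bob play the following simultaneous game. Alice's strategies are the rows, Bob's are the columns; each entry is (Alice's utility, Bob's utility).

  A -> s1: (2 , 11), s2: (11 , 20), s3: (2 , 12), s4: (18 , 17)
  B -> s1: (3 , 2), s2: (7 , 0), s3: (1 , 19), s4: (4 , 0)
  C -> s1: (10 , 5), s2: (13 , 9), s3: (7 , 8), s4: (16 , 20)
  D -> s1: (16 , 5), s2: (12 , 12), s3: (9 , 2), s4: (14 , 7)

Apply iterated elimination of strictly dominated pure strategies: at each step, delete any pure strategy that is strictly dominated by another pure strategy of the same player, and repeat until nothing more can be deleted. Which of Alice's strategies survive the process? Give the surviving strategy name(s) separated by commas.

A, C

For Alice, C strictly dominates B on the remaining columns (s1: 10>3, s2: 13>7, s3: 7>1, s4: 16>4); eliminate B.
Column s1 is eliminated: s2 beats it against every remaining row (A: 20>11, C: 9>5, D: 12>5).
Column s3 is eliminated: s2 beats it against every remaining row (A: 20>12, C: 9>8, D: 12>2).
Row D is eliminated: C beats it against every remaining column (s2: 13>12, s4: 16>14).
Among the remaining strategies, none is strictly dominated by another pure strategy of the same player, so the elimination stops.
Surviving strategies — Alice: {A, C}; Bob: {s2, s4}.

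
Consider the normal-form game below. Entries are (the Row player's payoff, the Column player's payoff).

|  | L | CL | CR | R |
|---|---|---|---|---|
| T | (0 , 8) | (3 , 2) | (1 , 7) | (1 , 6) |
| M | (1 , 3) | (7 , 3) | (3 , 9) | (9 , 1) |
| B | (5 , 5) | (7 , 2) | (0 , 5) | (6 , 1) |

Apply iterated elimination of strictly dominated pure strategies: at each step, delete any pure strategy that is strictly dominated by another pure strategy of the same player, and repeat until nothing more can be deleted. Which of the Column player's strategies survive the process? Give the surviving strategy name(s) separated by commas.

L, CR

For the Row player, M strictly dominates T on the remaining columns (L: 1>0, CL: 7>3, CR: 3>1, R: 9>1); eliminate T.
The Column player's strategy CL is strictly dominated by CR (M: 9>3, B: 5>2) and is removed.
Column R is eliminated: L beats it against every remaining row (M: 3>1, B: 5>1).
Among the remaining strategies, none is strictly dominated by another pure strategy of the same player, so the elimination stops.
Surviving strategies — the Row player: {M, B}; the Column player: {L, CR}.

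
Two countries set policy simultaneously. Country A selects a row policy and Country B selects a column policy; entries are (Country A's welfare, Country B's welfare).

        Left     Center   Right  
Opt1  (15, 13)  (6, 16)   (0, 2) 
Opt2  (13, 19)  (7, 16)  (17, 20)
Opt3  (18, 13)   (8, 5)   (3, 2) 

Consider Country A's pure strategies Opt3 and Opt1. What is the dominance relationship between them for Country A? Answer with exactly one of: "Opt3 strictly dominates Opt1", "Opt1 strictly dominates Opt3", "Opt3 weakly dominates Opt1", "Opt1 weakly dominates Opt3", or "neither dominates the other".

Opt3 strictly dominates Opt1

Opt3's payoffs vs Opt1's, by Country B's action — Left: 18>15, Center: 8>6, Right: 3>0.
Opt3 gives a strictly higher payoff against each opponent action, so Opt3 strictly dominates Opt1.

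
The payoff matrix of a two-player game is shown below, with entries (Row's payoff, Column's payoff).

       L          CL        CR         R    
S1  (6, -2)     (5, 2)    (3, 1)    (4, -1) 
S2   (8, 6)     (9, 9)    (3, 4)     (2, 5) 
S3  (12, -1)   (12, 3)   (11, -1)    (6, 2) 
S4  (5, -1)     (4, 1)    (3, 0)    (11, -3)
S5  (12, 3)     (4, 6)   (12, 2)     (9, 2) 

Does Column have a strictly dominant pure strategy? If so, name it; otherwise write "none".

CL

CL vs L: S1: 2>-2, S2: 9>6, S3: 3>-1, S4: 1>-1, S5: 6>3.
CL vs CR: S1: 2>1, S2: 9>4, S3: 3>-1, S4: 1>0, S5: 6>2.
CL vs R: S1: 2>-1, S2: 9>5, S3: 3>2, S4: 1>-3, S5: 6>2.
CL strictly beats every other strategy against every opponent action, so it is strictly dominant.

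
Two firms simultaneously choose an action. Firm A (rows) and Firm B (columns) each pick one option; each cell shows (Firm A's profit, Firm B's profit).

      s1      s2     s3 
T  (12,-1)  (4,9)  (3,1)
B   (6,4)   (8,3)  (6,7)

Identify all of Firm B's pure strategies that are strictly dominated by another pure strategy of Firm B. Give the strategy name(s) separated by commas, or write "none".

s3 strictly dominates s1 — T: 1>-1, B: 7>4.
s2: no other strategy beats it everywhere (s1 at T (9>-1); s3 at T (9>1)).
Nothing dominates s3: s1 at T (1>-1); s2 at B (7>3).

s1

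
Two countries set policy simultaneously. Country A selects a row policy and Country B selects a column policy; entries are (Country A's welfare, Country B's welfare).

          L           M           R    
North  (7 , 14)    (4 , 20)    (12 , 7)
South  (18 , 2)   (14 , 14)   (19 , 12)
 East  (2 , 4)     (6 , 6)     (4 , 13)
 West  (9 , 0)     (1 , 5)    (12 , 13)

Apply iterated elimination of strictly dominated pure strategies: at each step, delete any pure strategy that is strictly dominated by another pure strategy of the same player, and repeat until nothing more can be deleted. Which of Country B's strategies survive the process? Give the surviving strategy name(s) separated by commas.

M

Row North is eliminated: South beats it against every remaining column (L: 18>7, M: 14>4, R: 19>12).
Row East is eliminated: South beats it against every remaining column (L: 18>2, M: 14>6, R: 19>4).
Row West is eliminated: South beats it against every remaining column (L: 18>9, M: 14>1, R: 19>12).
Country B's strategy L is strictly dominated by M (South: 14>2) and is removed.
Column R is eliminated: M beats it against every remaining row (South: 14>12).
Among the remaining strategies, none is strictly dominated by another pure strategy of the same player, so the elimination stops.
Surviving strategies — Country A: {South}; Country B: {M}.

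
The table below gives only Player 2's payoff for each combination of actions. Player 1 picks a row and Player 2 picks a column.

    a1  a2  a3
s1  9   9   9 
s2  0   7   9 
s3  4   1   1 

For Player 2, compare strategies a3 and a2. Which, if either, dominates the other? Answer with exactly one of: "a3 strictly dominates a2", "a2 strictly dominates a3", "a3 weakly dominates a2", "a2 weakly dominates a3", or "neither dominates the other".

a3's payoffs vs a2's, by Player 1's action — s1: 9=9, s2: 9>7, s3: 1=1.
a3 is at least as good everywhere and strictly better somewhere (tied only at s1, s3), so a3 weakly but not strictly dominates a2.

a3 weakly dominates a2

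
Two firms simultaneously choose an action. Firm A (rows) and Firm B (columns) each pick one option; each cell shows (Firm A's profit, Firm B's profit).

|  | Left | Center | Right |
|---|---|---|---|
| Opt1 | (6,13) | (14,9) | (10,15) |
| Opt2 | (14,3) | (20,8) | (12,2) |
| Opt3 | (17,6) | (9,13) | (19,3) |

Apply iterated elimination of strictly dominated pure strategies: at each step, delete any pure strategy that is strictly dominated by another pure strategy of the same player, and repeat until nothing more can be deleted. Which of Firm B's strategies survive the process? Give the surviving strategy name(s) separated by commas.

Center

Firm A's strategy Opt1 is strictly dominated by Opt2 (Left: 14>6, Center: 20>14, Right: 12>10) and is removed.
Column Left is eliminated: Center beats it against every remaining row (Opt2: 8>3, Opt3: 13>6).
Firm B's strategy Right is strictly dominated by Center (Opt2: 8>2, Opt3: 13>3) and is removed.
For Firm A, Opt2 strictly dominates Opt3 on the remaining columns (Center: 20>9); eliminate Opt3.
Among the remaining strategies, none is strictly dominated by another pure strategy of the same player, so the elimination stops.
Surviving strategies — Firm A: {Opt2}; Firm B: {Center}.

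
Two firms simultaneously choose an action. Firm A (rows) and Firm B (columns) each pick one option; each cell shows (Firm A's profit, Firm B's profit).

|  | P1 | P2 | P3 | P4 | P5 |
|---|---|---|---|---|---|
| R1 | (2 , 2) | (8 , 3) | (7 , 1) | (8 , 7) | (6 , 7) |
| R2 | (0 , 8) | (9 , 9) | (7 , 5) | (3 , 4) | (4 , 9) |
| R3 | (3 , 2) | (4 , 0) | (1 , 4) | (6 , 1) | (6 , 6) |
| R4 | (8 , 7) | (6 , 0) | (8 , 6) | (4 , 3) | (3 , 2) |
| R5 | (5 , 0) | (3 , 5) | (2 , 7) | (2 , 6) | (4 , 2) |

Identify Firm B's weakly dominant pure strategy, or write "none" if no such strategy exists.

none

P1 fails to dominate P2 at R1 (2<3).
P2 fails to dominate P1 at R3 (0<2).
P3 fails to dominate P1 at R1 (1<2).
P4 fails to dominate P1 at R2 (4<8).
P5 fails to dominate P1 at R4 (2<7).
No single strategy dominates all the others.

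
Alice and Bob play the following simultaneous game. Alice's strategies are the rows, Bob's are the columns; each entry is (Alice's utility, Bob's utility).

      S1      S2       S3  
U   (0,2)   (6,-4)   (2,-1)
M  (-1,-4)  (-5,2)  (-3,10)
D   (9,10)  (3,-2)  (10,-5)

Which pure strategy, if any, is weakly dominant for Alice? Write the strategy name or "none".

U fails to dominate D at S1 (0<9).
M fails to dominate U at S1 (-1<0).
D fails to dominate U at S2 (3<6).
No single strategy dominates all the others.

none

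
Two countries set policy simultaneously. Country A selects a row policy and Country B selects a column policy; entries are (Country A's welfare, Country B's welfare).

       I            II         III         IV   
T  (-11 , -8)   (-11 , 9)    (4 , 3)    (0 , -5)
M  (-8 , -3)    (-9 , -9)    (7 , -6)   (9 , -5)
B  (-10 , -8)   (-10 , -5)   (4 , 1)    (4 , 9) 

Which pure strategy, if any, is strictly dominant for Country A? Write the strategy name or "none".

M

M vs T: I: -8>-11, II: -9>-11, III: 7>4, IV: 9>0.
M vs B: I: -8>-10, II: -9>-10, III: 7>4, IV: 9>4.
M strictly beats every other strategy against every opponent action, so it is strictly dominant.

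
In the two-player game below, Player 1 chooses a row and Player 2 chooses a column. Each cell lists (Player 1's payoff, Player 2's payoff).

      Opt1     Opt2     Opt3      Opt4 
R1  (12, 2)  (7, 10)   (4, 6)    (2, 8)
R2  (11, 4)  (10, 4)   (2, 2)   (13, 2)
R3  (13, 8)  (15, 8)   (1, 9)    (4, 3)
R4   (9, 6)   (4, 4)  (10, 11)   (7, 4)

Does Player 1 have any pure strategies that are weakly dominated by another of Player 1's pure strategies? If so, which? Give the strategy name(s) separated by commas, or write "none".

Nothing dominates R1: R2 at Opt1 (12>11); R3 at Opt3 (4>1); R4 at Opt1 (12>9).
Nothing dominates R2: R1 at Opt2 (10>7); R3 at Opt3 (2>1); R4 at Opt1 (11>9).
R3 is not dominated — it holds its own against R1 at Opt1 (13>12); R2 at Opt1 (13>11); R4 at Opt1 (13>9).
Nothing dominates R4: R1 at Opt3 (10>4); R2 at Opt3 (10>2); R3 at Opt3 (10>1).

none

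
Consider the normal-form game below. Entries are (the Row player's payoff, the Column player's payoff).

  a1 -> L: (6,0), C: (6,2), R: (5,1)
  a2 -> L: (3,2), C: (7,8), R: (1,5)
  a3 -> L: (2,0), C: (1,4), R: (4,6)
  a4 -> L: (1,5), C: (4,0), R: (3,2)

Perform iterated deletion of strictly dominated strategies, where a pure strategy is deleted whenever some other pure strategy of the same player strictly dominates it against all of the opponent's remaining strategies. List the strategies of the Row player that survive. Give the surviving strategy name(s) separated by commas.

a2

The Row player's strategy a3 is strictly dominated by a1 (L: 6>2, C: 6>1, R: 5>4) and is removed.
For the Row player, a1 strictly dominates a4 on the remaining columns (L: 6>1, C: 6>4, R: 5>3); eliminate a4.
The Column player's strategy L is strictly dominated by C (a1: 2>0, a2: 8>2) and is removed.
For the Column player, C strictly dominates R on the remaining rows (a1: 2>1, a2: 8>5); eliminate R.
Row a1 is eliminated: a2 beats it against every remaining column (C: 7>6).
Among the remaining strategies, none is strictly dominated by another pure strategy of the same player, so the elimination stops.
Surviving strategies — the Row player: {a2}; the Column player: {C}.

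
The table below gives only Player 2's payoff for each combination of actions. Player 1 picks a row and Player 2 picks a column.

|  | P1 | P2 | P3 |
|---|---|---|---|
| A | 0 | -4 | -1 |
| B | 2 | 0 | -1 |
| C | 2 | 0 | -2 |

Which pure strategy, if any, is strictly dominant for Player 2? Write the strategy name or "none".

P1 vs P2: A: 0>-4, B: 2>0, C: 2>0.
P1 vs P3: A: 0>-1, B: 2>-1, C: 2>-2.
P1 strictly beats every other strategy against every opponent action, so it is strictly dominant.

P1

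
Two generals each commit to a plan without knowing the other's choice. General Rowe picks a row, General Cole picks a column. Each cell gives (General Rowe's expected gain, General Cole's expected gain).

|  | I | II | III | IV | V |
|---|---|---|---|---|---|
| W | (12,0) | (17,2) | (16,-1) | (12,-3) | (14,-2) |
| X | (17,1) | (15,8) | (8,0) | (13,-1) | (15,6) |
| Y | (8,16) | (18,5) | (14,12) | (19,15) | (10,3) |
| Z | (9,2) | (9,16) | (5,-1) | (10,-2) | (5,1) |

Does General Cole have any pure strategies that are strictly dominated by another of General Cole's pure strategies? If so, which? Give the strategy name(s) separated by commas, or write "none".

III, IV, V

Nothing dominates I: II at Y (16>5); III at W (0>-1); IV at W (0>-3); V at W (0>-2).
II: no other strategy beats it everywhere (I at W (2>0); III at W (2>-1); IV at W (2>-3); V at W (2>-2)).
III is strictly dominated by I (W: 0>-1, X: 1>0, Y: 16>12, Z: 2>-1).
IV is strictly dominated by I (W: 0>-3, X: 1>-1, Y: 16>15, Z: 2>-2).
V is strictly dominated by II (W: 2>-2, X: 8>6, Y: 5>3, Z: 16>1).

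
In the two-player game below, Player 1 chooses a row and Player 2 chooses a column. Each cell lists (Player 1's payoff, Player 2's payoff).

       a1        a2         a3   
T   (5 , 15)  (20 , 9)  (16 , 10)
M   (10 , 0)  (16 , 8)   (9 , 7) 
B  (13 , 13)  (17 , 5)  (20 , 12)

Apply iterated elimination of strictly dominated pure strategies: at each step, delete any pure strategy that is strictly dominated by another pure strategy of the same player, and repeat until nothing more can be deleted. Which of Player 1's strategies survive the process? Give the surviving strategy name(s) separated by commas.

Row M is eliminated: B beats it against every remaining column (a1: 13>10, a2: 17>16, a3: 20>9).
For Player 2, a1 strictly dominates a2 on the remaining rows (T: 15>9, B: 13>5); eliminate a2.
For Player 1, B strictly dominates T on the remaining columns (a1: 13>5, a3: 20>16); eliminate T.
Column a3 is eliminated: a1 beats it against every remaining row (B: 13>12).
Among the remaining strategies, none is strictly dominated by another pure strategy of the same player, so the elimination stops.
Surviving strategies — Player 1: {B}; Player 2: {a1}.

B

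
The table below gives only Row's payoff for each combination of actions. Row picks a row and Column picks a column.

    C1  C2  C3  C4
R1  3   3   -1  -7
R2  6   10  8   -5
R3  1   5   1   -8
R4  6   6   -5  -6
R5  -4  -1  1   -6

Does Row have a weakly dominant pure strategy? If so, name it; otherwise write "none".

R2 vs R1: C1: 6>3, C2: 10>3, C3: 8>-1, C4: -5>-7.
R2 vs R3: C1: 6>1, C2: 10>5, C3: 8>1, C4: -5>-8.
R2 vs R4: C1: 6=6, C2: 10>6, C3: 8>-5, C4: -5>-6.
R2 vs R5: C1: 6>-4, C2: 10>-1, C3: 8>1, C4: -5>-6.
R2 is at least as good as every other strategy against every opponent action, so it is weakly dominant.

R2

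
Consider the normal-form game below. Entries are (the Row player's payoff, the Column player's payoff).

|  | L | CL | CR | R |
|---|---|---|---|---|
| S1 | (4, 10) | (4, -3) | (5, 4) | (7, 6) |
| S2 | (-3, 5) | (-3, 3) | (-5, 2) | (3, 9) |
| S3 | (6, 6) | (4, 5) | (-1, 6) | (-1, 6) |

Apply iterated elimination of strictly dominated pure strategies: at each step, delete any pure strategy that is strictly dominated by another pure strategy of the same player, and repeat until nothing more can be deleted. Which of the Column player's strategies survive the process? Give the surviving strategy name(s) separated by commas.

L, CR, R

The Row player's strategy S2 is strictly dominated by S1 (L: 4>-3, CL: 4>-3, CR: 5>-5, R: 7>3) and is removed.
The Column player's strategy CL is strictly dominated by L (S1: 10>-3, S3: 6>5) and is removed.
Among the remaining strategies, none is strictly dominated by another pure strategy of the same player, so the elimination stops.
Surviving strategies — the Row player: {S1, S3}; the Column player: {L, CR, R}.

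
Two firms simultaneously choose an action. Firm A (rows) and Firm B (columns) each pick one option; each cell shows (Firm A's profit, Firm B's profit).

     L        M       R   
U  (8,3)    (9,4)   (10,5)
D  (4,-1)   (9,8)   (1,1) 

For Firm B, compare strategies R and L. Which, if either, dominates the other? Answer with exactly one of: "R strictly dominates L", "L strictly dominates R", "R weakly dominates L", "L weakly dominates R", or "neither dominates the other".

R strictly dominates L

Compare R to L across every action of Firm A: U: 5>3, D: 1>-1.
Every comparison favours R, so R strictly dominates L.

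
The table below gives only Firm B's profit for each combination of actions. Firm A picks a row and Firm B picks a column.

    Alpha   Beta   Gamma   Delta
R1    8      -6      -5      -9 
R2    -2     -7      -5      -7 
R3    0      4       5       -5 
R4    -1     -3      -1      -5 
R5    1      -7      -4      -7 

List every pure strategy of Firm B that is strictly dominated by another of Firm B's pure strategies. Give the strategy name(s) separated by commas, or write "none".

Beta, Delta

Alpha: no other strategy beats it everywhere (Beta at R1 (8>-6); Gamma at R1 (8>-5); Delta at R1 (8>-9)).
Beta: dominated, since Gamma does at least as well everywhere (R1: -5>-6, R2: -5>-7, R3: 5>4, R4: -1>-3, R5: -4>-7).
Gamma is not dominated — it holds its own against Alpha at R3 (5>0); Beta at R1 (-5>-6); Delta at R1 (-5>-9).
Delta: dominated, since Alpha does at least as well everywhere (R1: 8>-9, R2: -2>-7, R3: 0>-5, R4: -1>-5, R5: 1>-7).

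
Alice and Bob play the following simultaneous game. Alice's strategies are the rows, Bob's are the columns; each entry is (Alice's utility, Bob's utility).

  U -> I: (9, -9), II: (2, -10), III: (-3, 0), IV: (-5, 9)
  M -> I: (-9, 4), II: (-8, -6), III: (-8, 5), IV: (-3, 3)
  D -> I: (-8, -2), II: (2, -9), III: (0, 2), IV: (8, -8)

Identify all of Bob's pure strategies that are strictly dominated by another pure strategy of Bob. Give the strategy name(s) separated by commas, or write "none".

III strictly dominates I — U: 0>-9, M: 5>4, D: 2>-2.
II is strictly dominated by I (U: -9>-10, M: 4>-6, D: -2>-9).
III is not dominated — it holds its own against I at U (0>-9); II at U (0>-10); IV at M (5>3).
Nothing dominates IV: I at U (9>-9); II at U (9>-10); III at U (9>0).

I, II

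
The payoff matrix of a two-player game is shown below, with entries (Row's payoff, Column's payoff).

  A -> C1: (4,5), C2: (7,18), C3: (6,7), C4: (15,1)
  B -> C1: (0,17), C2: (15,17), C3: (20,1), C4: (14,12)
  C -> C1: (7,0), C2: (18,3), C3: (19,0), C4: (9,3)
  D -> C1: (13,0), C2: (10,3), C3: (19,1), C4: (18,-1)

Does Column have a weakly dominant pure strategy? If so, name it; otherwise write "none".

C2 vs C1: A: 18>5, B: 17=17, C: 3>0, D: 3>0.
C2 vs C3: A: 18>7, B: 17>1, C: 3>0, D: 3>1.
C2 vs C4: A: 18>1, B: 17>12, C: 3=3, D: 3>-1.
C2 is at least as good as every other strategy against every opponent action, so it is weakly dominant.

C2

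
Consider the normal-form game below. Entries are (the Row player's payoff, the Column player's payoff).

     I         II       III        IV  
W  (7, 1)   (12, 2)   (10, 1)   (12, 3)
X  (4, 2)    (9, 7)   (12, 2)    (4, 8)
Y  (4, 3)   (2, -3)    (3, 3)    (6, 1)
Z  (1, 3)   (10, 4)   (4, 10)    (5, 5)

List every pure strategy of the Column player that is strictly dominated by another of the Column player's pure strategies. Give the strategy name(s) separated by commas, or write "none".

II

Nothing dominates I: II at Y (3>-3); III at W (1=1); IV at Y (3>1).
II is strictly dominated by IV (W: 3>2, X: 8>7, Y: 1>-3, Z: 5>4).
Nothing dominates III: I at W (1=1); II at Y (3>-3); IV at Y (3>1).
Nothing dominates IV: I at W (3>1); II at W (3>2); III at W (3>1).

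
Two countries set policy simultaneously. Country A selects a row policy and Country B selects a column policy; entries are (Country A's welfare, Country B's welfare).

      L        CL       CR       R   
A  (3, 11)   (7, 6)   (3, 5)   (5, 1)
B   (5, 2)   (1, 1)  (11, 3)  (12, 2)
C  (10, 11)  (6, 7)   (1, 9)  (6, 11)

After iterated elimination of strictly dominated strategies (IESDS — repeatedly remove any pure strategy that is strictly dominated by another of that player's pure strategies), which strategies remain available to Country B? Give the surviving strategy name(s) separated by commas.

L, CR, R

Country B's strategy CL is strictly dominated by L (A: 11>6, B: 2>1, C: 11>7) and is removed.
For Country A, B strictly dominates A on the remaining columns (L: 5>3, CR: 11>3, R: 12>5); eliminate A.
Among the remaining strategies, none is strictly dominated by another pure strategy of the same player, so the elimination stops.
Surviving strategies — Country A: {B, C}; Country B: {L, CR, R}.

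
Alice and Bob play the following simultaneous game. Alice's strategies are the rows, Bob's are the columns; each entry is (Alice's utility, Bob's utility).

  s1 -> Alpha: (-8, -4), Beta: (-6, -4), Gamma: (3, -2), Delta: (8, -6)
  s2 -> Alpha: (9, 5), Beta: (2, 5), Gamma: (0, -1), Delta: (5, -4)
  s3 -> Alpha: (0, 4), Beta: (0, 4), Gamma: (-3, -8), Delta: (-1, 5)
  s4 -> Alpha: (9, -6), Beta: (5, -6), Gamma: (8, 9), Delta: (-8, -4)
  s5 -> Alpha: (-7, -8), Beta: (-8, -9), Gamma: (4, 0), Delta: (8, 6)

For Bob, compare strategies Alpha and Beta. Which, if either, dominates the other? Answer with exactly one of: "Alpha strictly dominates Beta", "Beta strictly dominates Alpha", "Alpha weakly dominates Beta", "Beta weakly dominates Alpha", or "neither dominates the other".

Alpha's payoffs vs Beta's, by Alice's action — s1: -4=-4, s2: 5=5, s3: 4=4, s4: -6=-6, s5: -8>-9.
Alpha is at least as good everywhere and strictly better somewhere (tied only at s1, s2, s3, s4), so Alpha weakly but not strictly dominates Beta.

Alpha weakly dominates Beta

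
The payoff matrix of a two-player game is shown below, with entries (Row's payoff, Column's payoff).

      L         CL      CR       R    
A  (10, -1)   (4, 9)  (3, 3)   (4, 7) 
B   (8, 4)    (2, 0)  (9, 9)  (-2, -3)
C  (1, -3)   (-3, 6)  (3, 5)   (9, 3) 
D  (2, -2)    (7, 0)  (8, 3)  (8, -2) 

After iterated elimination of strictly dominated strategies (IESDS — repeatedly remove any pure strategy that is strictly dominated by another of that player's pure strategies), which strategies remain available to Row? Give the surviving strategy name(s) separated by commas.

For Column, CR strictly dominates L on the remaining rows (A: 3>-1, B: 9>4, C: 5>-3, D: 3>-2); eliminate L.
Row's strategy A is strictly dominated by D (CL: 7>4, CR: 8>3, R: 8>4) and is removed.
Column R is eliminated: CL beats it against every remaining row (B: 0>-3, C: 6>3, D: 0>-2).
Row's strategy C is strictly dominated by B (CL: 2>-3, CR: 9>3) and is removed.
Column CL is eliminated: CR beats it against every remaining row (B: 9>0, D: 3>0).
Row D is eliminated: B beats it against every remaining column (CR: 9>8).
Among the remaining strategies, none is strictly dominated by another pure strategy of the same player, so the elimination stops.
Surviving strategies — Row: {B}; Column: {CR}.

B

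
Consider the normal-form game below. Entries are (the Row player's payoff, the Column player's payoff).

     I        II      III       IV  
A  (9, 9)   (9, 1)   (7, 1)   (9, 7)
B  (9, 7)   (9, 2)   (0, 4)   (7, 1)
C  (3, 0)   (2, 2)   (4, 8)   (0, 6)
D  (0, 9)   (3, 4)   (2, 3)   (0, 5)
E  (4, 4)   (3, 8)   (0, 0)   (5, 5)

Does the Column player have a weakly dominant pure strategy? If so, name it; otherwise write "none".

none

I fails to dominate II at C (0<2).
II fails to dominate I at A (1<9).
III fails to dominate I at A (1<9).
IV fails to dominate I at A (7<9).
No single strategy dominates all the others.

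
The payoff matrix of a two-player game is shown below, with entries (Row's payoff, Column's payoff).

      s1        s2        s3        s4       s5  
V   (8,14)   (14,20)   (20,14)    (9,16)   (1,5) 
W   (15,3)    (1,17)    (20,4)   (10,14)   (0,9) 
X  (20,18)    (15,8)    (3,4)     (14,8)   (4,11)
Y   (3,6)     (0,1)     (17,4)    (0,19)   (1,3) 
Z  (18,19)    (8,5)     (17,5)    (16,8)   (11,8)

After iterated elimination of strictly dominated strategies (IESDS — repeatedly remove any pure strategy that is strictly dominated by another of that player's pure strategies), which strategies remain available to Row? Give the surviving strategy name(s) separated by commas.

X

For Column, s4 strictly dominates s3 on the remaining rows (V: 16>14, W: 14>4, X: 8>4, Y: 19>4, Z: 8>5); eliminate s3.
Row's strategy V is strictly dominated by X (s1: 20>8, s2: 15>14, s4: 14>9, s5: 4>1) and is removed.
Row W is eliminated: X beats it against every remaining column (s1: 20>15, s2: 15>1, s4: 14>10, s5: 4>0).
Row's strategy Y is strictly dominated by X (s1: 20>3, s2: 15>0, s4: 14>0, s5: 4>1) and is removed.
Column s2 is eliminated: s1 beats it against every remaining row (X: 18>8, Z: 19>5).
Column s4 is eliminated: s1 beats it against every remaining row (X: 18>8, Z: 19>8).
Column's strategy s5 is strictly dominated by s1 (X: 18>11, Z: 19>8) and is removed.
Row Z is eliminated: X beats it against every remaining column (s1: 20>18).
Among the remaining strategies, none is strictly dominated by another pure strategy of the same player, so the elimination stops.
Surviving strategies — Row: {X}; Column: {s1}.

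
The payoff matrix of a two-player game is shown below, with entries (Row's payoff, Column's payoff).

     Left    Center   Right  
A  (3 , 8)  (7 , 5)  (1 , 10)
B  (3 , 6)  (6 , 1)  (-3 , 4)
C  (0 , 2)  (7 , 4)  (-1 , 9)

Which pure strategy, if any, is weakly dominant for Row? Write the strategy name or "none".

A vs B: Left: 3=3, Center: 7>6, Right: 1>-3.
A vs C: Left: 3>0, Center: 7=7, Right: 1>-1.
A is at least as good as every other strategy against every opponent action, so it is weakly dominant.

A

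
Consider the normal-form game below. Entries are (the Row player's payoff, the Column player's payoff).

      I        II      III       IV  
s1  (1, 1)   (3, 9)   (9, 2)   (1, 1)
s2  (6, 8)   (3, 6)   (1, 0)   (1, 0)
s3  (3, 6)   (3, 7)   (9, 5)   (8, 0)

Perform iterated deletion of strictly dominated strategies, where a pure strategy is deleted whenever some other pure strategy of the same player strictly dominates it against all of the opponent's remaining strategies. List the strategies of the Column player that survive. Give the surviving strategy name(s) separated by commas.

Column III is eliminated: II beats it against every remaining row (s1: 9>2, s2: 6>0, s3: 7>5).
The Column player's strategy IV is strictly dominated by II (s1: 9>1, s2: 6>0, s3: 7>0) and is removed.
Among the remaining strategies, none is strictly dominated by another pure strategy of the same player, so the elimination stops.
Surviving strategies — the Row player: {s1, s2, s3}; the Column player: {I, II}.

I, II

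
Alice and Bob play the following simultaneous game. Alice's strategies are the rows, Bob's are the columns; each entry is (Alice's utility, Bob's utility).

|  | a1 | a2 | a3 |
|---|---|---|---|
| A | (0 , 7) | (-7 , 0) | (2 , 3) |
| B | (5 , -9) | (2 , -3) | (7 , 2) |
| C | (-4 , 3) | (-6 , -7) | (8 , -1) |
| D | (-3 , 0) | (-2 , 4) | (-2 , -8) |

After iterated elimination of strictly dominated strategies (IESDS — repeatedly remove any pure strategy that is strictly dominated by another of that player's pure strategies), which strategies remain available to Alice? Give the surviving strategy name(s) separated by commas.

B, C

For Alice, B strictly dominates A on the remaining columns (a1: 5>0, a2: 2>-7, a3: 7>2); eliminate A.
Alice's strategy D is strictly dominated by B (a1: 5>-3, a2: 2>-2, a3: 7>-2) and is removed.
Bob's strategy a2 is strictly dominated by a3 (B: 2>-3, C: -1>-7) and is removed.
Among the remaining strategies, none is strictly dominated by another pure strategy of the same player, so the elimination stops.
Surviving strategies — Alice: {B, C}; Bob: {a1, a3}.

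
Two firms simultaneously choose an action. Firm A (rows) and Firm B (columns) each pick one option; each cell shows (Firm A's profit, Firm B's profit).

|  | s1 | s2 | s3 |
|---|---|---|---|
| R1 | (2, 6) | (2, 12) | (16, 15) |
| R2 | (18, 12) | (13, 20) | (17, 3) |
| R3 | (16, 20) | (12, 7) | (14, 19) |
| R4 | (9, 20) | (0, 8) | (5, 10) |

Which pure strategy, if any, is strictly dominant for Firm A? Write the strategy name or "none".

R2 vs R1: s1: 18>2, s2: 13>2, s3: 17>16.
R2 vs R3: s1: 18>16, s2: 13>12, s3: 17>14.
R2 vs R4: s1: 18>9, s2: 13>0, s3: 17>5.
R2 strictly beats every other strategy against every opponent action, so it is strictly dominant.

R2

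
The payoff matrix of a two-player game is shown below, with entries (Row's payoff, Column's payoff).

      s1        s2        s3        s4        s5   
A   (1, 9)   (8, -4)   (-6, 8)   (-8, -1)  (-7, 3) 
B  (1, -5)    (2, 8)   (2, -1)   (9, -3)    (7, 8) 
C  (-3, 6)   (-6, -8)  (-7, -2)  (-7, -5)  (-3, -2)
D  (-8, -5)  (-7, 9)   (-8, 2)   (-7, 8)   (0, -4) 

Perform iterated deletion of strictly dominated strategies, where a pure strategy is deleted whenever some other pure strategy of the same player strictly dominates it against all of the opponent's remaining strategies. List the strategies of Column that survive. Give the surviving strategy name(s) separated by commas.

s1, s2, s3, s5

For Row, B strictly dominates C on the remaining columns (s1: 1>-3, s2: 2>-6, s3: 2>-7, s4: 9>-7, s5: 7>-3); eliminate C.
Row D is eliminated: B beats it against every remaining column (s1: 1>-8, s2: 2>-7, s3: 2>-8, s4: 9>-7, s5: 7>0).
For Column, s3 strictly dominates s4 on the remaining rows (A: 8>-1, B: -1>-3); eliminate s4.
Among the remaining strategies, none is strictly dominated by another pure strategy of the same player, so the elimination stops.
Surviving strategies — Row: {A, B}; Column: {s1, s2, s3, s5}.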